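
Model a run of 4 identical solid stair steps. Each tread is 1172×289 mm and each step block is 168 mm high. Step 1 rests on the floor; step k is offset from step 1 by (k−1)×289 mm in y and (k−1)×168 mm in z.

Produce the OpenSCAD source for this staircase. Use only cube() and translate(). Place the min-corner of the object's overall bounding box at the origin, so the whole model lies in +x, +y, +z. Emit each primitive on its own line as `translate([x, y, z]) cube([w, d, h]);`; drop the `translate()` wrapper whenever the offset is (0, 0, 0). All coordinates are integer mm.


cube([1172, 289, 168]);
translate([0, 289, 168]) cube([1172, 289, 168]);
translate([0, 578, 336]) cube([1172, 289, 168]);
translate([0, 867, 504]) cube([1172, 289, 168]);


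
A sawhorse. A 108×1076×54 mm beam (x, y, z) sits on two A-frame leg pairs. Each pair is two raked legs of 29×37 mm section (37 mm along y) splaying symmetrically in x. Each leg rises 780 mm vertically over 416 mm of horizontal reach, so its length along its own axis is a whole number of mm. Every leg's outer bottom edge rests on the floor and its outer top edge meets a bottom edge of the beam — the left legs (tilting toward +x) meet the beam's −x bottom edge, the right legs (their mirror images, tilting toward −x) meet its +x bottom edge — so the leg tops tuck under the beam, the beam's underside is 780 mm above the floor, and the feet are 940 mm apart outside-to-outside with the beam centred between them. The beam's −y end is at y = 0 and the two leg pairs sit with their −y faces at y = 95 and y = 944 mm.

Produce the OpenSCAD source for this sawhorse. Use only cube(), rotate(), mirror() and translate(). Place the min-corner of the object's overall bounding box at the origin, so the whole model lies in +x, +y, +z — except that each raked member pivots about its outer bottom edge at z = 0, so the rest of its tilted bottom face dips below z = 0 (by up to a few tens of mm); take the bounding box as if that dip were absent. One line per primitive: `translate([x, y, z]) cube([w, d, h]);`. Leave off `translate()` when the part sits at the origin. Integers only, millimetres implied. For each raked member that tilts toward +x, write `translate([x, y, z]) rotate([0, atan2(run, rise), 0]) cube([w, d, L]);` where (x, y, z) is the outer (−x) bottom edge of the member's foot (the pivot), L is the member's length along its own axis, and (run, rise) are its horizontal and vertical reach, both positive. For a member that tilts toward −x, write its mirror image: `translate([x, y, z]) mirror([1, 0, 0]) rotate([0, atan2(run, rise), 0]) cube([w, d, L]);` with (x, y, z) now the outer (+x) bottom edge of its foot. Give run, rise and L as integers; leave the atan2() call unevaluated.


// leg length = √(416² + 780²) = 884
// right-leg outer foot x = 2·416 + 108 = 940
// beam min-corner = (416, 0, 780)
translate([416, 0, 780]) cube([108, 1076, 54]);
translate([0, 95, 0]) rotate([0, atan2(416, 780), 0]) cube([29, 37, 884]);
translate([940, 95, 0]) mirror([1, 0, 0]) rotate([0, atan2(416, 780), 0]) cube([29, 37, 884]);
translate([0, 944, 0]) rotate([0, atan2(416, 780), 0]) cube([29, 37, 884]);
translate([940, 944, 0]) mirror([1, 0, 0]) rotate([0, atan2(416, 780), 0]) cube([29, 37, 884]);


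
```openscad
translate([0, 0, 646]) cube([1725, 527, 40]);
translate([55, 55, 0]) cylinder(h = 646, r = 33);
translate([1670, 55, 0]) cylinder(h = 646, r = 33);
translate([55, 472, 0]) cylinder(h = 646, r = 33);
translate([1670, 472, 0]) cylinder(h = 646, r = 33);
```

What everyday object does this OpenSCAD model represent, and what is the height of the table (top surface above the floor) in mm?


A table. The table height is 686 mm.

A 1725×527×40 slab sits at z = 646 on four Ø66 mm round legs — a table. The top surface is at 646 + 40 = 686 mm.


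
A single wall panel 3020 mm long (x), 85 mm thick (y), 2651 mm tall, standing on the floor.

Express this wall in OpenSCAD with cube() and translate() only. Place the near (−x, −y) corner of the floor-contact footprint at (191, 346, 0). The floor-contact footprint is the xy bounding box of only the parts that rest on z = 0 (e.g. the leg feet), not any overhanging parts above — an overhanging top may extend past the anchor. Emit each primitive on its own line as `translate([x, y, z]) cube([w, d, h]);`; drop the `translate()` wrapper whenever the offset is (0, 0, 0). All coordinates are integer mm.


translate([191, 346, 0]) cube([3020, 85, 2651]);


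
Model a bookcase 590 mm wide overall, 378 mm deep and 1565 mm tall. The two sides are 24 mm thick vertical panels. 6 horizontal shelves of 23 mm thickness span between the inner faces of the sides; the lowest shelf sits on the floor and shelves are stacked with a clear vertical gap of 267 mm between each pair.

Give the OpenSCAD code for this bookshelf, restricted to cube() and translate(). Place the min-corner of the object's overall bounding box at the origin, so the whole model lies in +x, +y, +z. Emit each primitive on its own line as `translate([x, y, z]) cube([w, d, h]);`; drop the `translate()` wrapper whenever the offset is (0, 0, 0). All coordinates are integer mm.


cube([24, 378, 1565]);
translate([566, 0, 0]) cube([24, 378, 1565]);
translate([24, 0, 0]) cube([542, 378, 23]);
translate([24, 0, 290]) cube([542, 378, 23]);
translate([24, 0, 580]) cube([542, 378, 23]);
translate([24, 0, 870]) cube([542, 378, 23]);
translate([24, 0, 1160]) cube([542, 378, 23]);
translate([24, 0, 1450]) cube([542, 378, 23]);


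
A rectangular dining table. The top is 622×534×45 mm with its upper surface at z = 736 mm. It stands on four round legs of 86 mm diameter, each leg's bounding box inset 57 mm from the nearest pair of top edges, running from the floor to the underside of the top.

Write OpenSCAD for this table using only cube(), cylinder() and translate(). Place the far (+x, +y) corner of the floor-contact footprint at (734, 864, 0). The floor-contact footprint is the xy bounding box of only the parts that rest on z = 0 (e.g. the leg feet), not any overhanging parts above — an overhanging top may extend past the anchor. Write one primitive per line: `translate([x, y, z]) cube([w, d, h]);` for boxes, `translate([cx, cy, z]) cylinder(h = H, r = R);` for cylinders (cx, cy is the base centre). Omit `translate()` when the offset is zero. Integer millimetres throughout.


translate([169, 387, 691]) cube([622, 534, 45]);
translate([269, 487, 0]) cylinder(h = 691, r = 43);
translate([691, 487, 0]) cylinder(h = 691, r = 43);
translate([269, 821, 0]) cylinder(h = 691, r = 43);
translate([691, 821, 0]) cylinder(h = 691, r = 43);


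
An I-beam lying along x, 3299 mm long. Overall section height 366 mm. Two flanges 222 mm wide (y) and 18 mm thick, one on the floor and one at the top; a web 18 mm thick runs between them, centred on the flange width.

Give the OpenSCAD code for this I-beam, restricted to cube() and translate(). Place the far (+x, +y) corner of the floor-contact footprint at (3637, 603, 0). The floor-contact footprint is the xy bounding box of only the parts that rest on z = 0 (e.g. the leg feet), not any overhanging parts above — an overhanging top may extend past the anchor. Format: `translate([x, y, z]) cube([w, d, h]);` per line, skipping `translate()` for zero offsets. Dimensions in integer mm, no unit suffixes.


translate([338, 381, 0]) cube([3299, 222, 18]);
translate([338, 483, 18]) cube([3299, 18, 330]);
translate([338, 381, 348]) cube([3299, 222, 18]);


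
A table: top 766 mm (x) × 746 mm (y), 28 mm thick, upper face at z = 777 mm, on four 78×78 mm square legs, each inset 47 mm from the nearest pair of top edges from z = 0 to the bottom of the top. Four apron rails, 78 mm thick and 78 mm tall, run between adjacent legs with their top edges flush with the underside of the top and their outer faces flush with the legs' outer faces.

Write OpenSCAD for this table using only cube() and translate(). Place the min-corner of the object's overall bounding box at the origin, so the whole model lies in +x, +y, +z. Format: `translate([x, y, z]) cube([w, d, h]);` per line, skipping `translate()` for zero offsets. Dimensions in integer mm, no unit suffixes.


// leg_h = 777 - 28 = 749
// apron z = 749 - 78 = 671
translate([0, 0, 749]) cube([766, 746, 28]);
translate([47, 47, 0]) cube([78, 78, 749]);
translate([641, 47, 0]) cube([78, 78, 749]);
translate([47, 621, 0]) cube([78, 78, 749]);
translate([641, 621, 0]) cube([78, 78, 749]);
translate([125, 47, 671]) cube([516, 78, 78]);
translate([125, 621, 671]) cube([516, 78, 78]);
translate([47, 125, 671]) cube([78, 496, 78]);
translate([641, 125, 671]) cube([78, 496, 78]);


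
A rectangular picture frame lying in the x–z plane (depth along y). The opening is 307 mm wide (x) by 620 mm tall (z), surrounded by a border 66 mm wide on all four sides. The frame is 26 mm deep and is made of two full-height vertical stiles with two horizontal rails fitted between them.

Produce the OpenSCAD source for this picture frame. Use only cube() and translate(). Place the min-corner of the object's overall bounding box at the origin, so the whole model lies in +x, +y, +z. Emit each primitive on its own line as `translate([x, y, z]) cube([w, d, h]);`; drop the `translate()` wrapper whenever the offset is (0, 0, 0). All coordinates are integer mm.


cube([66, 26, 752]);
translate([373, 0, 0]) cube([66, 26, 752]);
translate([66, 0, 0]) cube([307, 26, 66]);
translate([66, 0, 686]) cube([307, 26, 66]);


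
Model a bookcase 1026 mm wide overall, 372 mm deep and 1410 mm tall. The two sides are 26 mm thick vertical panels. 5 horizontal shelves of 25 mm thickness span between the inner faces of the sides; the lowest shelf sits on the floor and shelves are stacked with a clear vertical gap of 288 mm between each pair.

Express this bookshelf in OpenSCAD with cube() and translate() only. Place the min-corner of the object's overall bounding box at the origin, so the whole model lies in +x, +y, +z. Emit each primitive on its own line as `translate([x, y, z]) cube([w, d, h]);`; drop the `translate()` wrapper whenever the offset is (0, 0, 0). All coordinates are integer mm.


cube([26, 372, 1410]);
translate([1000, 0, 0]) cube([26, 372, 1410]);
translate([26, 0, 0]) cube([974, 372, 25]);
translate([26, 0, 313]) cube([974, 372, 25]);
translate([26, 0, 626]) cube([974, 372, 25]);
translate([26, 0, 939]) cube([974, 372, 25]);
translate([26, 0, 1252]) cube([974, 372, 25]);


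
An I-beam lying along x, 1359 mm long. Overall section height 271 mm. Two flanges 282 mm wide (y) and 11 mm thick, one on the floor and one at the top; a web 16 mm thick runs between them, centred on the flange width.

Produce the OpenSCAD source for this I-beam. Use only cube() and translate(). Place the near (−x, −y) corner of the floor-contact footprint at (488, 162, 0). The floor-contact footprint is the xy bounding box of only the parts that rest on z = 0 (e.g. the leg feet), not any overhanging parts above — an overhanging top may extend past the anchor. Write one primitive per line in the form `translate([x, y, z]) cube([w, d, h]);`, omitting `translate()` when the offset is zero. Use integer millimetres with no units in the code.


translate([488, 162, 0]) cube([1359, 282, 11]);
translate([488, 295, 11]) cube([1359, 16, 249]);
translate([488, 162, 260]) cube([1359, 282, 11]);


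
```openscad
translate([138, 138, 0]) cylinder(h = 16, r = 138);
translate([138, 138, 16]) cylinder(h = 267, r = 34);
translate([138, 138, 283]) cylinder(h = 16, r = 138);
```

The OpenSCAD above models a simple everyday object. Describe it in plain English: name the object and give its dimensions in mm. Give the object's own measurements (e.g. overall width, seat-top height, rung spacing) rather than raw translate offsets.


A spool: two coaxial disc flanges of radius 138 mm and thickness 16 mm, joined by a core cylinder of radius 34 mm and height 267 mm. The lower flange rests on z = 0 and the three cylinders share a vertical axis.


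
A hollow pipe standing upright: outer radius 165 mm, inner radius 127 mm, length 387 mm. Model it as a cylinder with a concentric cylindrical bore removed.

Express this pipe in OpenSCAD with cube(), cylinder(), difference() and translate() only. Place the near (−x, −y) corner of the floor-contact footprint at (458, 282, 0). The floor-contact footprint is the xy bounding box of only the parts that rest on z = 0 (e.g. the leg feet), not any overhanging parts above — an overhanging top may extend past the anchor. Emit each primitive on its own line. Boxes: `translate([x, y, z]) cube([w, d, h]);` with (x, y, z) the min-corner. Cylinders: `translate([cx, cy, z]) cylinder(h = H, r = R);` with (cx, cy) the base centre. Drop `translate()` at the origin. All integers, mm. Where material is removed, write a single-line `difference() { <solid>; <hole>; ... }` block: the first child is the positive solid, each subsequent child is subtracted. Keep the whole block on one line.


difference() { translate([623, 447, 0]) cylinder(h = 387, r = 165); translate([623, 447, 0]) cylinder(h = 387, r = 127); }


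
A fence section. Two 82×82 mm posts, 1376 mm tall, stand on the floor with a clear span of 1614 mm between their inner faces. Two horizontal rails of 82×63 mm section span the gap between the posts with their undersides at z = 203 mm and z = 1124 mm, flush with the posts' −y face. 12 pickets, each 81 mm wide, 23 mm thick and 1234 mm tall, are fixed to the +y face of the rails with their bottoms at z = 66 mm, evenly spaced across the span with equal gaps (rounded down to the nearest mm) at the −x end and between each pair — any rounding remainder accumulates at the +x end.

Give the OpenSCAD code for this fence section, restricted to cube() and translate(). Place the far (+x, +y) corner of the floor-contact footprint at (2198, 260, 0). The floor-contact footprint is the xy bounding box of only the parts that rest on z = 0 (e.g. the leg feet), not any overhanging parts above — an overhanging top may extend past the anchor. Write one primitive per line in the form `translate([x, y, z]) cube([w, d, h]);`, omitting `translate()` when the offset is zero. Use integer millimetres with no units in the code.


translate([420, 178, 0]) cube([82, 82, 1376]);
translate([2116, 178, 0]) cube([82, 82, 1376]);
translate([502, 178, 203]) cube([1614, 82, 63]);
translate([502, 178, 1124]) cube([1614, 82, 63]);
translate([551, 260, 66]) cube([81, 23, 1234]);
translate([681, 260, 66]) cube([81, 23, 1234]);
translate([811, 260, 66]) cube([81, 23, 1234]);
translate([941, 260, 66]) cube([81, 23, 1234]);
translate([1071, 260, 66]) cube([81, 23, 1234]);
translate([1201, 260, 66]) cube([81, 23, 1234]);
translate([1331, 260, 66]) cube([81, 23, 1234]);
translate([1461, 260, 66]) cube([81, 23, 1234]);
translate([1591, 260, 66]) cube([81, 23, 1234]);
translate([1721, 260, 66]) cube([81, 23, 1234]);
translate([1851, 260, 66]) cube([81, 23, 1234]);
translate([1981, 260, 66]) cube([81, 23, 1234]);


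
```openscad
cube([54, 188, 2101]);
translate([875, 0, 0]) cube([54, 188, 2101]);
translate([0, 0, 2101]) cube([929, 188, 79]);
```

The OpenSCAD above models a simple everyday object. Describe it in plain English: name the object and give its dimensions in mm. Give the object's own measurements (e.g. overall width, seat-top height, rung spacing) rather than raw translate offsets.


A door frame. The clear opening is 821 mm wide and 2101 mm high. Two 54 mm wide jambs, 188 mm deep, stand either side of the opening from the floor to the top of the opening. A 79 mm thick head sits across the top of both jambs, spanning the full outside width of the frame.


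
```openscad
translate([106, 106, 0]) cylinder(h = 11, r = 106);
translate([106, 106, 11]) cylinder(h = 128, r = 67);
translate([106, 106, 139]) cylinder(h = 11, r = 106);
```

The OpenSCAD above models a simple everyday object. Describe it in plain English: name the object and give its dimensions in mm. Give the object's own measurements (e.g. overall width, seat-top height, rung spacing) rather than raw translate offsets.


A spool: two coaxial disc flanges of radius 106 mm and thickness 11 mm, joined by a core cylinder of radius 67 mm and height 128 mm. The lower flange rests on z = 0 and the three cylinders share a vertical axis.


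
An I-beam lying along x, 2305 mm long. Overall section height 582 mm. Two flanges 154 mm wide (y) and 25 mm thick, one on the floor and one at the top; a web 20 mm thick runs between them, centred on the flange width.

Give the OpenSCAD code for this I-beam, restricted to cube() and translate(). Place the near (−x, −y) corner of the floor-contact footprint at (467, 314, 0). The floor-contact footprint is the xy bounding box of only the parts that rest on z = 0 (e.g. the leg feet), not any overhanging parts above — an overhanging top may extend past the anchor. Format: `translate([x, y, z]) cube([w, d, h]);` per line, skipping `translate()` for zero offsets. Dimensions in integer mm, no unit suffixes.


translate([467, 314, 0]) cube([2305, 154, 25]);
translate([467, 381, 25]) cube([2305, 20, 532]);
translate([467, 314, 557]) cube([2305, 154, 25]);


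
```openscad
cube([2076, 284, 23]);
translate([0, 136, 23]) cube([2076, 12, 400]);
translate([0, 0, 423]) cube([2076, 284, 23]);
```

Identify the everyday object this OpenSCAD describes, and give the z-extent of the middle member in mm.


An I-beam. The web height is 400 mm.

Two wide flanges with a thin centred web — an I-beam. Overall 446 mm minus two 23 mm flanges gives a web of 446 − 2·23 = 400 mm.


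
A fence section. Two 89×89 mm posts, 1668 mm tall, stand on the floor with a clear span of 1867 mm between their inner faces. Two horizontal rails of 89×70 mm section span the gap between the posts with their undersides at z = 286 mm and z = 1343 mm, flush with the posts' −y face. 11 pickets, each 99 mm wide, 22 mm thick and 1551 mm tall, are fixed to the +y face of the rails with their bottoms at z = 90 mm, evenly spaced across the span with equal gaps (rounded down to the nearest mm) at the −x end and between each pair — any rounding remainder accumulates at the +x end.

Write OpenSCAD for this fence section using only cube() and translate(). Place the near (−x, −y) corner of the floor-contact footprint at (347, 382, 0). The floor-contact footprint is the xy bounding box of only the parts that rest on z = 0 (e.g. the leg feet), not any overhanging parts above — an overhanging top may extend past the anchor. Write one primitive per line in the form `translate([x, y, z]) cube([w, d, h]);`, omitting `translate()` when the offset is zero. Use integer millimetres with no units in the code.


translate([347, 382, 0]) cube([89, 89, 1668]);
translate([2303, 382, 0]) cube([89, 89, 1668]);
translate([436, 382, 286]) cube([1867, 89, 70]);
translate([436, 382, 1343]) cube([1867, 89, 70]);
translate([500, 471, 90]) cube([99, 22, 1551]);
translate([663, 471, 90]) cube([99, 22, 1551]);
translate([826, 471, 90]) cube([99, 22, 1551]);
translate([989, 471, 90]) cube([99, 22, 1551]);
translate([1152, 471, 90]) cube([99, 22, 1551]);
translate([1315, 471, 90]) cube([99, 22, 1551]);
translate([1478, 471, 90]) cube([99, 22, 1551]);
translate([1641, 471, 90]) cube([99, 22, 1551]);
translate([1804, 471, 90]) cube([99, 22, 1551]);
translate([1967, 471, 90]) cube([99, 22, 1551]);
translate([2130, 471, 90]) cube([99, 22, 1551]);


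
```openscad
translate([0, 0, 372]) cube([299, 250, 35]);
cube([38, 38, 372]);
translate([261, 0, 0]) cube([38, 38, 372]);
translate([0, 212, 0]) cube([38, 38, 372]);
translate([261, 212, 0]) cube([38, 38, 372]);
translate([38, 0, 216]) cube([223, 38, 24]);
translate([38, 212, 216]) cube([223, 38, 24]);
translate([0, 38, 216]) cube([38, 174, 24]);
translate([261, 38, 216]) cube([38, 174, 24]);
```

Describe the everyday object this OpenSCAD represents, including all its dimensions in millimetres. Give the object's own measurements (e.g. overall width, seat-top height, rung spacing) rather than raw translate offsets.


A four-legged stool. The seat is a 299×250×35 mm slab whose top surface is at z = 407 mm; four square legs, each 38×38 mm in cross-section, run from the floor (z = 0) to the underside of the seat, each flush with a corner of the seat. Four stretchers, 38 mm wide and 24 mm tall, connect adjacent legs with their undersides at z = 216 mm, each running between the inner faces of the legs it joins and aligned with the legs' outer faces on the other axis.


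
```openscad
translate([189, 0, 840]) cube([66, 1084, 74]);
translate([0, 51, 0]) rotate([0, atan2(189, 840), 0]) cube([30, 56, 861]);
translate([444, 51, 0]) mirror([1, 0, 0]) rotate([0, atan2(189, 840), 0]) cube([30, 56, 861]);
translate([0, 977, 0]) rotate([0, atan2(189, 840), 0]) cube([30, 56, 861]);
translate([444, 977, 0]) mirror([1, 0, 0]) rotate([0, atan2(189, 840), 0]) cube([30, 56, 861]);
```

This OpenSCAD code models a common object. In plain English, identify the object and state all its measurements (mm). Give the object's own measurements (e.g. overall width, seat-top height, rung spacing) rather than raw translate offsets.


A sawhorse. A 66×1084×74 mm beam (x, y, z) sits on two A-frame leg pairs. Each pair is two raked legs of 30×56 mm section (56 mm along y) splaying symmetrically in x. Each leg rises 840 mm vertically over 189 mm of horizontal reach and is 861 mm long along its own axis. Every leg's outer bottom edge rests on the floor and its outer top edge meets a bottom edge of the beam — the left legs (tilting toward +x) meet the beam's −x bottom edge, the right legs (their mirror images, tilting toward −x) meet its +x bottom edge — so the leg tops tuck under the beam, the beam's underside is 840 mm above the floor, and the feet are 444 mm apart outside-to-outside with the beam centred between them. The two leg pairs are set in 51 mm from either end of the beam.


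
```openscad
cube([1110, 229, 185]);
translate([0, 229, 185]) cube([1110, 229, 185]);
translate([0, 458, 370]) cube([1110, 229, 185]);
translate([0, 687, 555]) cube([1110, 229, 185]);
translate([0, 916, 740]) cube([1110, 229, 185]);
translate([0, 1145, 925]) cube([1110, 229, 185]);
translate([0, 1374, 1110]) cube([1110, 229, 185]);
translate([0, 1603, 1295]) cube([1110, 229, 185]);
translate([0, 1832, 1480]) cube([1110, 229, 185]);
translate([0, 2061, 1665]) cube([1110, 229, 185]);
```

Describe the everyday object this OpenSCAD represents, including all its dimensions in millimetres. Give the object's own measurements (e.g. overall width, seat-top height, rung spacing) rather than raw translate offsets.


A straight staircase of 10 solid steps. Each step is 1110 mm wide (x), 229 mm deep (y, the going) and 185 mm tall (the rise). The first step rests on the floor; each subsequent step sits one going further in +y and one rise higher in +z, directly behind and above the previous step with no overlap.


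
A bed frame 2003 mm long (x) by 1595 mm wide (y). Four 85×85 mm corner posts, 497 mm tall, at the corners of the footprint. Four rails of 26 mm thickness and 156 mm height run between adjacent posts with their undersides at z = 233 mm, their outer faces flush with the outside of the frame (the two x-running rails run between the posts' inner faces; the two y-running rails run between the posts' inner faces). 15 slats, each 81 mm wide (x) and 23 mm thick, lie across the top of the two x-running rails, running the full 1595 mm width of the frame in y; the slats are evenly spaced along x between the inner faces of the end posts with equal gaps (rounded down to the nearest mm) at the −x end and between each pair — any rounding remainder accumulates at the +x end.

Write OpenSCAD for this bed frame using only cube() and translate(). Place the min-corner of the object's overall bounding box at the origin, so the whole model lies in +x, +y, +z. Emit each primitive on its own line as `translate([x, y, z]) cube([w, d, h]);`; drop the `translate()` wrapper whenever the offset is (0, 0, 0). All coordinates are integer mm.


cube([85, 85, 497]);
translate([0, 1510, 0]) cube([85, 85, 497]);
translate([1918, 0, 0]) cube([85, 85, 497]);
translate([1918, 1510, 0]) cube([85, 85, 497]);
translate([85, 0, 233]) cube([1833, 26, 156]);
translate([85, 1569, 233]) cube([1833, 26, 156]);
translate([0, 85, 233]) cube([26, 1425, 156]);
translate([1977, 85, 233]) cube([26, 1425, 156]);
translate([123, 0, 389]) cube([81, 1595, 23]);
translate([242, 0, 389]) cube([81, 1595, 23]);
translate([361, 0, 389]) cube([81, 1595, 23]);
translate([480, 0, 389]) cube([81, 1595, 23]);
translate([599, 0, 389]) cube([81, 1595, 23]);
translate([718, 0, 389]) cube([81, 1595, 23]);
translate([837, 0, 389]) cube([81, 1595, 23]);
translate([956, 0, 389]) cube([81, 1595, 23]);
translate([1075, 0, 389]) cube([81, 1595, 23]);
translate([1194, 0, 389]) cube([81, 1595, 23]);
translate([1313, 0, 389]) cube([81, 1595, 23]);
translate([1432, 0, 389]) cube([81, 1595, 23]);
translate([1551, 0, 389]) cube([81, 1595, 23]);
translate([1670, 0, 389]) cube([81, 1595, 23]);
translate([1789, 0, 389]) cube([81, 1595, 23]);


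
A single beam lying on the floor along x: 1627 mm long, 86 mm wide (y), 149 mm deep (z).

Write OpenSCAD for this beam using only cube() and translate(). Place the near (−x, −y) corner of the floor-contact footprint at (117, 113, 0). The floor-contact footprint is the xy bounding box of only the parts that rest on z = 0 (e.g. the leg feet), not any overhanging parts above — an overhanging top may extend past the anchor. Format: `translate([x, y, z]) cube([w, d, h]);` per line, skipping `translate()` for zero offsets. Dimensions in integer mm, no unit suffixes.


translate([117, 113, 0]) cube([1627, 86, 149]);


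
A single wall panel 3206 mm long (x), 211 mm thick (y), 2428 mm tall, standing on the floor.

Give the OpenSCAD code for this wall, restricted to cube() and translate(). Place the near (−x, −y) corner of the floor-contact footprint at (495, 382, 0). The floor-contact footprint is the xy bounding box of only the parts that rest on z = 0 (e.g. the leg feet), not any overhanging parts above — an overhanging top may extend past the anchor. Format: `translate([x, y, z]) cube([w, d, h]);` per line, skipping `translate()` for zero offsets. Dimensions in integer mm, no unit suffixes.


translate([495, 382, 0]) cube([3206, 211, 2428]);


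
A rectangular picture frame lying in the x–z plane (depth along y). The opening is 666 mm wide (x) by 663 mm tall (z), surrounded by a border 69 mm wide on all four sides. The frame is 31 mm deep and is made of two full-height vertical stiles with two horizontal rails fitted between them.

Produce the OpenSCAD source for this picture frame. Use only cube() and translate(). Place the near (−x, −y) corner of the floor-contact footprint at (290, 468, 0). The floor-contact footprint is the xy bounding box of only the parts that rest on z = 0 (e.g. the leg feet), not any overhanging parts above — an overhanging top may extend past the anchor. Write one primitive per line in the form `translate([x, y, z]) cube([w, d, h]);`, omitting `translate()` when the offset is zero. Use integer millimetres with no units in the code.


translate([290, 468, 0]) cube([69, 31, 801]);
translate([1025, 468, 0]) cube([69, 31, 801]);
translate([359, 468, 0]) cube([666, 31, 69]);
translate([359, 468, 732]) cube([666, 31, 69]);


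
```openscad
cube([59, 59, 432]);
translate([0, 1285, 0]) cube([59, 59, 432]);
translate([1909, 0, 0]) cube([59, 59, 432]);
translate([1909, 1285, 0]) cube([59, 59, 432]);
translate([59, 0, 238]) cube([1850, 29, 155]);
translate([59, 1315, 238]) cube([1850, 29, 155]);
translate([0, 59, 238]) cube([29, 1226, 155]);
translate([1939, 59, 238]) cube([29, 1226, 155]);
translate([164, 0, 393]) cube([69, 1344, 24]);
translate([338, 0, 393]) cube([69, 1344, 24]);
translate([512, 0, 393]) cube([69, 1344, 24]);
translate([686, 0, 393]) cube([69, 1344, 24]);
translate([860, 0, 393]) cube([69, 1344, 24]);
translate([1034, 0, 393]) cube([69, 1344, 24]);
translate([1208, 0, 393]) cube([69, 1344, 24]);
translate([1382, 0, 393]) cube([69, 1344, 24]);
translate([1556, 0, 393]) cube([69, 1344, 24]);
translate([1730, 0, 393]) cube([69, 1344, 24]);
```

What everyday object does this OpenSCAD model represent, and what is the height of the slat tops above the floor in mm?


A bed frame. The slat-top height is 417 mm.

Four posts, four rails, and a row of slats — a bed frame. Slats sit on the rails at z = 238 + 155 = 393; with slat thickness 24, the top is 417 mm.


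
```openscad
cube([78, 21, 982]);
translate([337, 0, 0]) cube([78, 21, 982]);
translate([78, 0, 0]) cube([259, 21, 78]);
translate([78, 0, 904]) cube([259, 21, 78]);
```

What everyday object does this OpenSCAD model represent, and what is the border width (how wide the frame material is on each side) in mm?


A picture frame. The border width is 78 mm.

Four thin pieces enclosing a rectangular opening — a picture frame. The two full-height stiles are 982 mm tall; the top rail sits at z = 904 and is 78 mm tall, so the border above the opening is 982 − 904 = 78 mm, matching the stile x-width.


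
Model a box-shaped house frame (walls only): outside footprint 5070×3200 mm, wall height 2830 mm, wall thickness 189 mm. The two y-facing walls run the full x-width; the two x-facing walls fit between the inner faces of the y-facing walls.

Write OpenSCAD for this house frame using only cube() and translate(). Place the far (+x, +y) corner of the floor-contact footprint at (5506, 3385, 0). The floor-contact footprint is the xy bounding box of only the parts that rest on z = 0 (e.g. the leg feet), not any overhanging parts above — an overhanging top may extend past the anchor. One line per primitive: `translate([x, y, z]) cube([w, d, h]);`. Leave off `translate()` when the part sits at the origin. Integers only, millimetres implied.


translate([436, 185, 0]) cube([5070, 189, 2830]);
translate([436, 3196, 0]) cube([5070, 189, 2830]);
translate([436, 374, 0]) cube([189, 2822, 2830]);
translate([5317, 374, 0]) cube([189, 2822, 2830]);


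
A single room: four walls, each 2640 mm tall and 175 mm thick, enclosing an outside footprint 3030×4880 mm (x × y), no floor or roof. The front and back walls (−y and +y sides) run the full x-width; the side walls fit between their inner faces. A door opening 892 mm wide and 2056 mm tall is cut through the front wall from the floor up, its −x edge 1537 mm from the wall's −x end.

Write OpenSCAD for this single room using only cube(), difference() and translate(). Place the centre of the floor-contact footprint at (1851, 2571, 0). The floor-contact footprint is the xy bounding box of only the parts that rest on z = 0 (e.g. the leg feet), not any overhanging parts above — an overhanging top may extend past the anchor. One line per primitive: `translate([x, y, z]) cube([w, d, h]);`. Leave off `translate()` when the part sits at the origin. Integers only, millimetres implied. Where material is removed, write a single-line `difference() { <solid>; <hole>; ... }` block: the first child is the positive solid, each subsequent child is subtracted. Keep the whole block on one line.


difference() { translate([336, 131, 0]) cube([3030, 175, 2640]); translate([1873, 131, 0]) cube([892, 175, 2056]); }
translate([336, 4836, 0]) cube([3030, 175, 2640]);
translate([336, 306, 0]) cube([175, 4530, 2640]);
translate([3191, 306, 0]) cube([175, 4530, 2640]);


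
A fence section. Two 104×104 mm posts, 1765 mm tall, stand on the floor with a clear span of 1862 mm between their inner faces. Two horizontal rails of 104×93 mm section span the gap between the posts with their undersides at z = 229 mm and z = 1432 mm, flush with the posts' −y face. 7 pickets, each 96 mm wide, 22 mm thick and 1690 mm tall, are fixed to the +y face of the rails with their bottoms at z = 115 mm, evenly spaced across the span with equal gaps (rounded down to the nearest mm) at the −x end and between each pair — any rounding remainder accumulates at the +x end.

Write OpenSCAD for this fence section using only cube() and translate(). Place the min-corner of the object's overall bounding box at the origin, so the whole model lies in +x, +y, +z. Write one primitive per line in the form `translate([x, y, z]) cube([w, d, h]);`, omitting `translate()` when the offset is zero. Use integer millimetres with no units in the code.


cube([104, 104, 1765]);
translate([1966, 0, 0]) cube([104, 104, 1765]);
translate([104, 0, 229]) cube([1862, 104, 93]);
translate([104, 0, 1432]) cube([1862, 104, 93]);
translate([252, 104, 115]) cube([96, 22, 1690]);
translate([496, 104, 115]) cube([96, 22, 1690]);
translate([740, 104, 115]) cube([96, 22, 1690]);
translate([984, 104, 115]) cube([96, 22, 1690]);
translate([1228, 104, 115]) cube([96, 22, 1690]);
translate([1472, 104, 115]) cube([96, 22, 1690]);
translate([1716, 104, 115]) cube([96, 22, 1690]);


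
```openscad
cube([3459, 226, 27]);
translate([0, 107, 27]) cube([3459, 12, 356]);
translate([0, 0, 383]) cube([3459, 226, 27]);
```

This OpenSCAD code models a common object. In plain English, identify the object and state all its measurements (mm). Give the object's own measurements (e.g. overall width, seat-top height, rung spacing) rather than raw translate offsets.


An I-beam lying along x, 3459 mm long. Overall section height 410 mm. Two flanges 226 mm wide (y) and 27 mm thick, one on the floor and one at the top; a web 12 mm thick runs between them, centred on the flange width.


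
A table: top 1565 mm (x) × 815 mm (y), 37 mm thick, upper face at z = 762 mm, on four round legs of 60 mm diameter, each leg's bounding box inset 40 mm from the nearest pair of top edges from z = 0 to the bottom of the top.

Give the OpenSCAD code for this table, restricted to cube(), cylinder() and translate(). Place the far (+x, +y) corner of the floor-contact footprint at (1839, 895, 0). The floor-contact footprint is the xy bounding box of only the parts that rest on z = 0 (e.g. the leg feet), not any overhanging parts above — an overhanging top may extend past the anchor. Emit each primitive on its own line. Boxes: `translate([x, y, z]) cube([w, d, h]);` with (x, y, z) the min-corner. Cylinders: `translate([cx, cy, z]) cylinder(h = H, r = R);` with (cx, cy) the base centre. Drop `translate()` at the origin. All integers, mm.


translate([314, 120, 725]) cube([1565, 815, 37]);
translate([384, 190, 0]) cylinder(h = 725, r = 30);
translate([1809, 190, 0]) cylinder(h = 725, r = 30);
translate([384, 865, 0]) cylinder(h = 725, r = 30);
translate([1809, 865, 0]) cylinder(h = 725, r = 30);


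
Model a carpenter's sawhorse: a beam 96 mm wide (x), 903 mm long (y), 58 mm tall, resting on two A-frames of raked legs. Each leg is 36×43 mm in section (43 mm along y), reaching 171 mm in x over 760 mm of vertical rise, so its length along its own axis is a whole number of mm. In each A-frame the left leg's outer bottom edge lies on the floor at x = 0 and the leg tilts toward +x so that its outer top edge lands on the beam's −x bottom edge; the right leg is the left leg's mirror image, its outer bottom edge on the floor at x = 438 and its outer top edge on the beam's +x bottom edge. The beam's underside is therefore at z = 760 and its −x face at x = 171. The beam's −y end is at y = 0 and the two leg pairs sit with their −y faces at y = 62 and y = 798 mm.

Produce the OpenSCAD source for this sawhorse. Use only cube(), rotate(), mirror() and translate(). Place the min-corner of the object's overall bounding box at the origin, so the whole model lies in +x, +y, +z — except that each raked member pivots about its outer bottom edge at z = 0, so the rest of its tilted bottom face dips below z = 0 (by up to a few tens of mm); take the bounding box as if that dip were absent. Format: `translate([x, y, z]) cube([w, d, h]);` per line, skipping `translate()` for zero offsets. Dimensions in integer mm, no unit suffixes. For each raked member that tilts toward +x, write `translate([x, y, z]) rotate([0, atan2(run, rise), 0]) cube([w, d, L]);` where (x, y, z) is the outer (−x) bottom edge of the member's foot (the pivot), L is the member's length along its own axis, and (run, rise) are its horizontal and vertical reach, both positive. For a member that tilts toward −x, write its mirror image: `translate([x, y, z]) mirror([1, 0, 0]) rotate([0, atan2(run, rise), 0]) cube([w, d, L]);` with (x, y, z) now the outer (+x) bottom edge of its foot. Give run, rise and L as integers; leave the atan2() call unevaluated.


// leg length = √(171² + 760²) = 779
// right-leg outer foot x = 2·171 + 96 = 438
// beam min-corner = (171, 0, 760)
translate([171, 0, 760]) cube([96, 903, 58]);
translate([0, 62, 0]) rotate([0, atan2(171, 760), 0]) cube([36, 43, 779]);
translate([438, 62, 0]) mirror([1, 0, 0]) rotate([0, atan2(171, 760), 0]) cube([36, 43, 779]);
translate([0, 798, 0]) rotate([0, atan2(171, 760), 0]) cube([36, 43, 779]);
translate([438, 798, 0]) mirror([1, 0, 0]) rotate([0, atan2(171, 760), 0]) cube([36, 43, 779]);


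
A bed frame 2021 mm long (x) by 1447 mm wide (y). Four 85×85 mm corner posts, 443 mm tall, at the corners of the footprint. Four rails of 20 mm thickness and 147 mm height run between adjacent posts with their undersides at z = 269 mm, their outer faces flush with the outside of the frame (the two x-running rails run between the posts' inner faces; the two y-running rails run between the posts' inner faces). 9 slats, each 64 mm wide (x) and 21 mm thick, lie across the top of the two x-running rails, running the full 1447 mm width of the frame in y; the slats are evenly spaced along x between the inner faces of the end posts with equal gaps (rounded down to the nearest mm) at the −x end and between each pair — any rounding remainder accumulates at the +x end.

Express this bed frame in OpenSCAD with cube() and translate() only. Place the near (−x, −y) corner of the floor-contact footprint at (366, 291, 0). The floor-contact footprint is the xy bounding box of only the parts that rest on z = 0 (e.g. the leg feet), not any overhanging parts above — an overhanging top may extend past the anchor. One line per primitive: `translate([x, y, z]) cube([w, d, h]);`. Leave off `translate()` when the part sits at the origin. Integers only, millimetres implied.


translate([366, 291, 0]) cube([85, 85, 443]);
translate([366, 1653, 0]) cube([85, 85, 443]);
translate([2302, 291, 0]) cube([85, 85, 443]);
translate([2302, 1653, 0]) cube([85, 85, 443]);
translate([451, 291, 269]) cube([1851, 20, 147]);
translate([451, 1718, 269]) cube([1851, 20, 147]);
translate([366, 376, 269]) cube([20, 1277, 147]);
translate([2367, 376, 269]) cube([20, 1277, 147]);
translate([578, 291, 416]) cube([64, 1447, 21]);
translate([769, 291, 416]) cube([64, 1447, 21]);
translate([960, 291, 416]) cube([64, 1447, 21]);
translate([1151, 291, 416]) cube([64, 1447, 21]);
translate([1342, 291, 416]) cube([64, 1447, 21]);
translate([1533, 291, 416]) cube([64, 1447, 21]);
translate([1724, 291, 416]) cube([64, 1447, 21]);
translate([1915, 291, 416]) cube([64, 1447, 21]);
translate([2106, 291, 416]) cube([64, 1447, 21]);


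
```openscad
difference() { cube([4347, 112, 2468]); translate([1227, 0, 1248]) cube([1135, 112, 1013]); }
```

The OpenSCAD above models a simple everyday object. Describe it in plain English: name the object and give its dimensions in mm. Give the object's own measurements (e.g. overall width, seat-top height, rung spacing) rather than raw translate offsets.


A wall 4347 mm long (x), 112 mm thick (y), 2468 mm tall, with a rectangular window opening cut through it. The opening is 1135 mm wide and 1013 mm tall; its sill is at z = 1248 mm and its near (−x) edge is 1227 mm from the wall's −x end. The opening passes through the full wall thickness.


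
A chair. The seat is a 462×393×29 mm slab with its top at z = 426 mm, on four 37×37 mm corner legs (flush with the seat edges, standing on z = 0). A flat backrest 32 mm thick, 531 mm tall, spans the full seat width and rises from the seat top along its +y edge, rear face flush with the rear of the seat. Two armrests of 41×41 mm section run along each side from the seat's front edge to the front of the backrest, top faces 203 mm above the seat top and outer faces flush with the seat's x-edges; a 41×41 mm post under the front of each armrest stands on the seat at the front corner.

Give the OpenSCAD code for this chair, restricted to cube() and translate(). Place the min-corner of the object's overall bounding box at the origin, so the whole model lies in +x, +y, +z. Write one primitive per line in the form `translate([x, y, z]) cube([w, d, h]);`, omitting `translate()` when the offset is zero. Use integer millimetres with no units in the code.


translate([0, 0, 397]) cube([462, 393, 29]);
cube([37, 37, 397]);
translate([425, 0, 0]) cube([37, 37, 397]);
translate([0, 356, 0]) cube([37, 37, 397]);
translate([425, 356, 0]) cube([37, 37, 397]);
translate([0, 361, 426]) cube([462, 32, 531]);
translate([0, 0, 588]) cube([41, 361, 41]);
translate([421, 0, 588]) cube([41, 361, 41]);
translate([0, 0, 426]) cube([41, 41, 162]);
translate([421, 0, 426]) cube([41, 41, 162]);
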